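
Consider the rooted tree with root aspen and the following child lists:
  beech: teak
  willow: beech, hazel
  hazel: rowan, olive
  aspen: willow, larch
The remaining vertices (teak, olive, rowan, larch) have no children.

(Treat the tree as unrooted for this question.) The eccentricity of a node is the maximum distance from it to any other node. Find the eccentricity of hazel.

Distances from hazel peak at 3, attained at larch (teak also at distance 3).
hazel–willow–aspen–larch

3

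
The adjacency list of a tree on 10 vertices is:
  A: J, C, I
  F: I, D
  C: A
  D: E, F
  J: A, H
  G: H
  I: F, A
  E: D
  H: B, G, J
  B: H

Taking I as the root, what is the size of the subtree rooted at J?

The subtree rooted at J contains: J, H, G, B — 4 nodes.

4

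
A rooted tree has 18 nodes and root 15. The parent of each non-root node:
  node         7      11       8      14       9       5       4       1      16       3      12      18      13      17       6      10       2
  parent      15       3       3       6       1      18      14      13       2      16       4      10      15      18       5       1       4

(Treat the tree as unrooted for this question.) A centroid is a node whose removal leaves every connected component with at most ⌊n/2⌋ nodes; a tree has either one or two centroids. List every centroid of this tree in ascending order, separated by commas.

Delete 6: the remaining components have sizes 9, 8. Max 9 ≤ 9, so 6 is a centroid.
5 is adjacent to 6 and is also a centroid (the largest component after removing it is likewise 9).

5, 6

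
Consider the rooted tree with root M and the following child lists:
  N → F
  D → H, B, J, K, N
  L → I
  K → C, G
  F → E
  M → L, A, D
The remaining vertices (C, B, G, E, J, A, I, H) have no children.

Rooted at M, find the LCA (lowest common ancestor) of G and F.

D

G's ancestor chain is G, K, D, M and F's is F, N, D, M; they first meet at D.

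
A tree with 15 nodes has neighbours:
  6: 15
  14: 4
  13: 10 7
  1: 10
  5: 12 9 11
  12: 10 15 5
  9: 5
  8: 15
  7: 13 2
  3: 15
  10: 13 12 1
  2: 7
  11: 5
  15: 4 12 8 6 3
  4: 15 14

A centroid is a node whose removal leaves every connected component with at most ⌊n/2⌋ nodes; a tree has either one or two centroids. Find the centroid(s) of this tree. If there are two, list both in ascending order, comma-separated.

12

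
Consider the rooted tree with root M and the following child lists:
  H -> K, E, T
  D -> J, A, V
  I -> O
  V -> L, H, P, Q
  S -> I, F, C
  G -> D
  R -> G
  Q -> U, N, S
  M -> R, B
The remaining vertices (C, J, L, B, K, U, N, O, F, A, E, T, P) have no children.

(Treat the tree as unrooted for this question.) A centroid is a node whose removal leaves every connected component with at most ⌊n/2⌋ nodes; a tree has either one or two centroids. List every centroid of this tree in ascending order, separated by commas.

If V is removed the pieces have sizes 8, 7, 4, 1, 1, all ≤ ⌊22/2⌋ = 11.
Every other node leaves some component of size > 11, so the centroid is unique.

V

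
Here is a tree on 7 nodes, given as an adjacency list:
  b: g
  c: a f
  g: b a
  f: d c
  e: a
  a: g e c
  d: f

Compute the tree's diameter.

5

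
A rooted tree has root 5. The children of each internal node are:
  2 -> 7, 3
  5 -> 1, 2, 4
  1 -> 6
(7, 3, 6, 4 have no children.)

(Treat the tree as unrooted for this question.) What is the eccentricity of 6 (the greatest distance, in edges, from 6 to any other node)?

A farthest node from 6 is 7 (3 also at distance 4).
The path 6 – 1 – 5 – 2 – 7 has 4 edges.

4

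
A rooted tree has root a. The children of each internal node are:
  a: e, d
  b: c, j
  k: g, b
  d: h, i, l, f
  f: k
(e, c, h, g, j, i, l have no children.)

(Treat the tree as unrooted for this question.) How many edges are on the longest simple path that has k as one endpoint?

4

The node farthest from k is e, via k-f-d-a-e — 4 edges.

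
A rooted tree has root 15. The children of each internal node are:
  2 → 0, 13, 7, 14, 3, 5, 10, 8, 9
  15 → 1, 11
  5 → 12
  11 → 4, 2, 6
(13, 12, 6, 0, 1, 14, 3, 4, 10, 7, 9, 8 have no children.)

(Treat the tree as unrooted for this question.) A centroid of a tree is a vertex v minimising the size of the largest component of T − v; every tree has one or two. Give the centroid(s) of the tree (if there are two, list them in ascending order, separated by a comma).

2

Delete 2: the remaining components have sizes 5, 2, 1, 1, 1, 1, 1, 1, 1, 1. Max 5 ≤ 8, so 2 is a centroid.
Every other node leaves some component of size > 8, so the centroid is unique.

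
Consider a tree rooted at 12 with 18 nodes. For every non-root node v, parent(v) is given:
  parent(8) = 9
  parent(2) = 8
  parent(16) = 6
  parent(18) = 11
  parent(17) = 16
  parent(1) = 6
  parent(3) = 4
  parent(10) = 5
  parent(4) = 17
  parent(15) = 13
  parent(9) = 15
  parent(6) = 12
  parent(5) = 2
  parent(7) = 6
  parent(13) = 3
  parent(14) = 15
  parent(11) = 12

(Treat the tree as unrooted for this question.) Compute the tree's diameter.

14

A longest path is 10 - 5 - 2 - 8 - 9 - 15 - 13 - 3 - 4 - 17 - 16 - 6 - 12 - 11 - 18, with 14 edges.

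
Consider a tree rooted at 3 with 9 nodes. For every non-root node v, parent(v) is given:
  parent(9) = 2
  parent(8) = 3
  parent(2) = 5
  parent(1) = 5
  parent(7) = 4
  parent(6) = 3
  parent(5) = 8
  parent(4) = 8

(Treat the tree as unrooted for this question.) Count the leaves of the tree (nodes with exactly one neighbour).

4

Degree-1 nodes: 1, 6, 7, 9 — 4 of them.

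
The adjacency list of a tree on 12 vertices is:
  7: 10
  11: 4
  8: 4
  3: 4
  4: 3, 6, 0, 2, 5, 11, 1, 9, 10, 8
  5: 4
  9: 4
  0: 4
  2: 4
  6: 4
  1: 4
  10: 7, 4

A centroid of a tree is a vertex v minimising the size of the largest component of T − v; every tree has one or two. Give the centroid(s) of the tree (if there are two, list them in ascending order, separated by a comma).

Delete 4: the remaining components have sizes 2, 1, 1, 1, 1, 1, 1, 1, 1, 1. Max 2 ≤ 6, so 4 is a centroid.
No neighbour of 4 does as well, so 4 is the unique centroid.

4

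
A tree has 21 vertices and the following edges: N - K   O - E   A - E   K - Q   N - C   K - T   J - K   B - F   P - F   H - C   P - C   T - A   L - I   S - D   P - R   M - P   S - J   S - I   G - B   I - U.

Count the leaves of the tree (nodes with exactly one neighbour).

Degree-1 nodes: D, G, H, L, M, O, Q, R, U — 9 of them.

9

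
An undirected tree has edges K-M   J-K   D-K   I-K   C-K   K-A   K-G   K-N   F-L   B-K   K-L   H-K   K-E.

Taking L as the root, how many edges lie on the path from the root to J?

Path from L to J: L–K–J, which has 2 edges.

2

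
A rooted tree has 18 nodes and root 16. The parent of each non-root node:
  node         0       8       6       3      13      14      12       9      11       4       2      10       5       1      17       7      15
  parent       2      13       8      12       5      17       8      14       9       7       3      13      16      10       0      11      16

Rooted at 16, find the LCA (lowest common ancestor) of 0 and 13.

13

0's ancestor chain is 0, 2, 3, 12, 8, 13, 5, 16 and 13's is 13, 5, 16; they first meet at 13.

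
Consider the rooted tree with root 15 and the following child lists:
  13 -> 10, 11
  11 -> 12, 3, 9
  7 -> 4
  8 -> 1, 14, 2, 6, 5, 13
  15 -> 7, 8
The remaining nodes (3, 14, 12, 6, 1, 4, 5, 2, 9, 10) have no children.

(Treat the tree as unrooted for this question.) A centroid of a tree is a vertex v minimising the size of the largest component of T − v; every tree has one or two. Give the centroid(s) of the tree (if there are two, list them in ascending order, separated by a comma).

Removing 8 splits the tree into components of sizes 6, 3, 1, 1, 1, 1, 1; the largest is 6 ≤ ⌊15/2⌋ = 7.
Every other node leaves some component of size > 7, so the centroid is unique.

8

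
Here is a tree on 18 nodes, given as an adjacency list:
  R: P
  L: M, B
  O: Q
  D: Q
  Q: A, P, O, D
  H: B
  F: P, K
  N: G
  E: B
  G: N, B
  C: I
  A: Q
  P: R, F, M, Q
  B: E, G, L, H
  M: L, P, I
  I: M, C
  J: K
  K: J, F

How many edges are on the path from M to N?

4

M–L–B–G–N: 4 edges.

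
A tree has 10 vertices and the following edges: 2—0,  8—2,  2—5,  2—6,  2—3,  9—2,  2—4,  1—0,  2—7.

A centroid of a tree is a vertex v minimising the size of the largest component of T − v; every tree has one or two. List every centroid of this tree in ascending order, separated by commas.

2

Delete 2: the remaining components have sizes 2, 1, 1, 1, 1, 1, 1, 1. Max 2 ≤ 5, so 2 is a centroid.
Every other node leaves some component of size > 5, so the centroid is unique.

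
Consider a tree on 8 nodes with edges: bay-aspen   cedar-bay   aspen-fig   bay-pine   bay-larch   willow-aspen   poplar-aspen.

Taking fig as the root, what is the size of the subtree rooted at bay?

Descendants of bay (including itself): bay, cedar, larch, pine. That's 4.

4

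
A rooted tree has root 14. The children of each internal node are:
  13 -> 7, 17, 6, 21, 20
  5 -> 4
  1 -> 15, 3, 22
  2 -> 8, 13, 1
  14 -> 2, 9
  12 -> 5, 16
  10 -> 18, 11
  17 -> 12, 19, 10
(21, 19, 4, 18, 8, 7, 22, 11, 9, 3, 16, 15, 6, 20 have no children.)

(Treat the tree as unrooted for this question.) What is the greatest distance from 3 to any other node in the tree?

7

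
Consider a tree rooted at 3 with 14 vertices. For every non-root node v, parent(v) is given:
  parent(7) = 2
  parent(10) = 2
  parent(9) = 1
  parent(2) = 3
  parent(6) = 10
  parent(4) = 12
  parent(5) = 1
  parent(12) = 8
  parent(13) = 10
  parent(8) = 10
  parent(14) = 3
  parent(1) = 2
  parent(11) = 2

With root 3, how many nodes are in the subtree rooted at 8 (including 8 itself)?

3

8's subtree: {8, 12, 4}, size 3.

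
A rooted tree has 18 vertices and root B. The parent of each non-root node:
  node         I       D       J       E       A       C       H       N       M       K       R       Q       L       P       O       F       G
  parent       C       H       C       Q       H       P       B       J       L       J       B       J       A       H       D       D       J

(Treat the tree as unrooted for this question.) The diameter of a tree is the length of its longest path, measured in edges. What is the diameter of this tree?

8

BFS from M reaches E last, at distance 8; BFS from E confirms no node is farther.
Path: M–L–A–H–P–C–J–Q–E.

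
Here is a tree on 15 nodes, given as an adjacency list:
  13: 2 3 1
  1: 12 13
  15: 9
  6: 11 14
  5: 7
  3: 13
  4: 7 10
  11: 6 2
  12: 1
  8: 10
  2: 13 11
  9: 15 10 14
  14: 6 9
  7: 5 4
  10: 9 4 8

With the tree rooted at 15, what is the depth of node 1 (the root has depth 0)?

7

Path from 15 to 1: 15–9–14–6–11–2–13–1, which has 7 edges.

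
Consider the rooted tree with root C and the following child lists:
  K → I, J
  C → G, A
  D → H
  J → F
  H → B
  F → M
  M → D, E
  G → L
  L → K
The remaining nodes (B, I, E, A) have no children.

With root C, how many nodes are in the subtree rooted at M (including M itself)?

5

Descendants of M (including itself): M, D, E, H, B. That's 5.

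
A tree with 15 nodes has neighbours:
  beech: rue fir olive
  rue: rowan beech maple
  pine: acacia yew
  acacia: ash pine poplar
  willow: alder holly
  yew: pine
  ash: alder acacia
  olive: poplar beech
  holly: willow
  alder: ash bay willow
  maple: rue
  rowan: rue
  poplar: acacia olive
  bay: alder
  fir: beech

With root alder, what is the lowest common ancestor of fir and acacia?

Path fir→root: fir beech olive poplar acacia ash alder; path acacia→root: acacia ash alder.
First common node: acacia.

acacia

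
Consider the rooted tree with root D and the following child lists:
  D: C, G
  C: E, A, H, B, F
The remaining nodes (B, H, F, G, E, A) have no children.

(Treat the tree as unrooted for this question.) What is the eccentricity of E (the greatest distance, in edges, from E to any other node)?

The node farthest from E is G, via E – C – D – G — 3 edges.

3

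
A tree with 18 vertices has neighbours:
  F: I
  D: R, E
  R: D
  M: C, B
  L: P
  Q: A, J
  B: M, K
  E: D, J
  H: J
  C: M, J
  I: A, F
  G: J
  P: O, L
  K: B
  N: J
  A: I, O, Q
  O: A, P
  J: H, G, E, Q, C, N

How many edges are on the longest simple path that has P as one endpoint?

The node farthest from P is K, via P-O-A-Q-J-C-M-B-K — 8 edges.

8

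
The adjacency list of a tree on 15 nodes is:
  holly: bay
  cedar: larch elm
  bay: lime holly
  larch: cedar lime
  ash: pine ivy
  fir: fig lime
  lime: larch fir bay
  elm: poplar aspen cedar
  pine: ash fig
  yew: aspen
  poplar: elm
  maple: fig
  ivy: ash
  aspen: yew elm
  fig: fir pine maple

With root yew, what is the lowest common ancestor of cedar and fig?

cedar

Path cedar→root: cedar elm aspen yew; path fig→root: fig fir lime larch cedar elm aspen yew.
First common node: cedar.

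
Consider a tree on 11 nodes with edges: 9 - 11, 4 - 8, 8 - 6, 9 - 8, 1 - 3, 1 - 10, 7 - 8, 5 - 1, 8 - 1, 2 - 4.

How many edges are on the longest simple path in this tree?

4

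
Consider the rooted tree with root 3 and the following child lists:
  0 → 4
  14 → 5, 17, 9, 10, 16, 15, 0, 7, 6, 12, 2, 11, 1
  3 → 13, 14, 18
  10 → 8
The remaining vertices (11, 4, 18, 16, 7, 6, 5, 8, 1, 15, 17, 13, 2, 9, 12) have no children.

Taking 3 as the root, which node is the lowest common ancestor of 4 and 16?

Ancestors of 4 (toward the root): 4, 0, 14, 3.
Ancestors of 16: 16, 14, 3.
The deepest node appearing in both lists is 14.

14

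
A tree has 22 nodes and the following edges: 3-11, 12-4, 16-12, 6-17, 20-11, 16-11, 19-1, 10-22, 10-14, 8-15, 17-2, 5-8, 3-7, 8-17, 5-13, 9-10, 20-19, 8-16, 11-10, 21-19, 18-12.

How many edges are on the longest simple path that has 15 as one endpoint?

6

Distances from 15 peak at 6, attained at 1 (21 also at distance 6).
15-8-16-11-20-19-1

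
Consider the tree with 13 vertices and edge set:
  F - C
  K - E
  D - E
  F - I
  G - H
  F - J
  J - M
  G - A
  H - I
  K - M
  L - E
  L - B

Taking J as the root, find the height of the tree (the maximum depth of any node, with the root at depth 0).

5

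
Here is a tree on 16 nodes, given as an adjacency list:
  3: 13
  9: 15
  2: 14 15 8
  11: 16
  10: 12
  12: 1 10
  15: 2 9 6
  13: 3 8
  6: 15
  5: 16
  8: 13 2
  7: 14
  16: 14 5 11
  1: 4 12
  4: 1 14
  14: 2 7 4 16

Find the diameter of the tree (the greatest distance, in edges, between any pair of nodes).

A longest path is 3–13–8–2–14–4–1–12–10, with 8 edges.

8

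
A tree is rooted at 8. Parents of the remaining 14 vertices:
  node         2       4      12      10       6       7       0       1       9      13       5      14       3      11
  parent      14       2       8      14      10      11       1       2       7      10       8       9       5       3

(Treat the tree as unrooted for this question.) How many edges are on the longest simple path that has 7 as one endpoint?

Distances from 7 peak at 5, attained at 0 (12 also at distance 5).
7-9-14-2-1-0

5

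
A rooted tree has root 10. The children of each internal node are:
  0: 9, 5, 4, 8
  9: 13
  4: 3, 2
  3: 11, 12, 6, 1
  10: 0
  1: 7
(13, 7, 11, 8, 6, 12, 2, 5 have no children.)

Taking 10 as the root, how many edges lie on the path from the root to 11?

4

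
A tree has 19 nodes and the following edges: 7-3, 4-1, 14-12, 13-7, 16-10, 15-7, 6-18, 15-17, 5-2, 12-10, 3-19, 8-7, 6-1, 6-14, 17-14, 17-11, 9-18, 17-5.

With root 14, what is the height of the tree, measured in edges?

5

The longest root-to-leaf path is 14–17–15–7–3–19 (5 edges).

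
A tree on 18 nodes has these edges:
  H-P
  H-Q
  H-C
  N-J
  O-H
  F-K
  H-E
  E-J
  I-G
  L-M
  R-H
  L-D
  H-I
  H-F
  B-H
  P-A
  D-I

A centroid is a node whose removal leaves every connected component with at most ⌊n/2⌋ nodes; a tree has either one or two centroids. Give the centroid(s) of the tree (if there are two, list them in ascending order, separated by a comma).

H

If H is removed the pieces have sizes 5, 3, 2, 2, 1, 1, 1, 1, 1, all ≤ ⌊18/2⌋ = 9.
No neighbour of H does as well, so H is the unique centroid.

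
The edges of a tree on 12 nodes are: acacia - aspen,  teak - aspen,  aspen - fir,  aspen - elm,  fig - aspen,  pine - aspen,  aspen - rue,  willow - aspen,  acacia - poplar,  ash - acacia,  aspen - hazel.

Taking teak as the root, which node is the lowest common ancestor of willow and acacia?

aspen

Path willow→root: willow aspen teak; path acacia→root: acacia aspen teak.
First common node: aspen.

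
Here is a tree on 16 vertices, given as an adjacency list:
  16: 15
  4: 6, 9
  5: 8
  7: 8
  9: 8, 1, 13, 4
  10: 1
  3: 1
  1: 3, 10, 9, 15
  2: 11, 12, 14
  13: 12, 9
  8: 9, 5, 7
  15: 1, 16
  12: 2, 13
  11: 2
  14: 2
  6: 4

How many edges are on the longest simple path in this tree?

7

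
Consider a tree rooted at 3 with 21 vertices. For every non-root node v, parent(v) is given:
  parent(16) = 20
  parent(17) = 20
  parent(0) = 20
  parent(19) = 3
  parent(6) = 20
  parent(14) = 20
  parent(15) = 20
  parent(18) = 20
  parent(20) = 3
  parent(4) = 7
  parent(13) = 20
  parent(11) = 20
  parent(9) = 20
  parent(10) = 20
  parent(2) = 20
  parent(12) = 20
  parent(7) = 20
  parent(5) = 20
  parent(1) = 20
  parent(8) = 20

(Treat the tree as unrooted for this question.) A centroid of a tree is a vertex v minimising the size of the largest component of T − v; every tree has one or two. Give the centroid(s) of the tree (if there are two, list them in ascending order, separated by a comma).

Removing 20 splits the tree into components of sizes 2, 2, 1, 1, 1, 1, 1, 1, 1, 1, 1, 1, 1, 1, 1, 1, 1, 1; the largest is 2 ≤ ⌊21/2⌋ = 10.
No neighbour of 20 does as well, so 20 is the unique centroid.

20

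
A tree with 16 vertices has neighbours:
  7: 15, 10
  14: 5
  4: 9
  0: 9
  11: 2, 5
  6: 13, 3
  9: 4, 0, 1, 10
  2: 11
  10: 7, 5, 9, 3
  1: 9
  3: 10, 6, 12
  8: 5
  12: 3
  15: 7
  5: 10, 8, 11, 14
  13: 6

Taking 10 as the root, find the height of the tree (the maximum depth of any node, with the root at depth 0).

3

The longest root-to-leaf path is 10–3–6–13 (3 edges).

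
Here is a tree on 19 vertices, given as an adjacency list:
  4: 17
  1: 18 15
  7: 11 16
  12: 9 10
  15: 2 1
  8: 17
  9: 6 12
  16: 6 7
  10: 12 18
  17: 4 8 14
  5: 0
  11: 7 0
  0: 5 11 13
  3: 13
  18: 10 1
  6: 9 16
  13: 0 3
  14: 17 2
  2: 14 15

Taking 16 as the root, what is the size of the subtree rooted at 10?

9

Descendants of 10 (including itself): 10, 18, 1, 15, 2, 14, 17, 8, 4. That's 9.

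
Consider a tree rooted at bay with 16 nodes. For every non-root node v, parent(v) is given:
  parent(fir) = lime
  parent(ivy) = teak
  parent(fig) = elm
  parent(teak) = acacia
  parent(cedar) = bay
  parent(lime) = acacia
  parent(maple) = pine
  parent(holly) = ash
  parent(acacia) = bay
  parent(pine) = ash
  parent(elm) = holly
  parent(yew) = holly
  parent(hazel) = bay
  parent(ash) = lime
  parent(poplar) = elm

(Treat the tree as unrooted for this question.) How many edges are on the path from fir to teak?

fir–lime–acacia–teak: 3 edges.

3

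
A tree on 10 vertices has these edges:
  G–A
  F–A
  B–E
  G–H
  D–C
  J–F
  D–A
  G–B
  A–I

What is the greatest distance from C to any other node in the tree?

5

The node farthest from C is E, via C – D – A – G – B – E — 5 edges.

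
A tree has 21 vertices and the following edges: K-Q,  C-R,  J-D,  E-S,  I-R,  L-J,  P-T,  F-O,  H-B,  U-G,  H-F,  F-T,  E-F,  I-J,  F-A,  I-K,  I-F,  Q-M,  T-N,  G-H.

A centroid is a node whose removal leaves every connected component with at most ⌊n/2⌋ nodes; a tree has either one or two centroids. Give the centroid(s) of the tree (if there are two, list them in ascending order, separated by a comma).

F

If F is removed the pieces have sizes 9, 4, 3, 2, 1, 1, all ≤ ⌊21/2⌋ = 10.
Every other node leaves some component of size > 10, so the centroid is unique.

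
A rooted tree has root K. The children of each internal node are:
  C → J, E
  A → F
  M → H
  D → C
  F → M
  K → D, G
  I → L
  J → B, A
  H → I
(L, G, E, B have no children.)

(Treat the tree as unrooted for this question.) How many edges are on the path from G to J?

4

Walking from G: G - K - D - C - J. Length 4.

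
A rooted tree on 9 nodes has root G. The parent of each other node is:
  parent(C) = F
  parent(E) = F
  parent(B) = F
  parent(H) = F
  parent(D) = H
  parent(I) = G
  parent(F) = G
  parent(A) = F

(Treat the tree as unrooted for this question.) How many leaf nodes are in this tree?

6

The leaves are A, B, C, D, E, I.
That is 6 leaves.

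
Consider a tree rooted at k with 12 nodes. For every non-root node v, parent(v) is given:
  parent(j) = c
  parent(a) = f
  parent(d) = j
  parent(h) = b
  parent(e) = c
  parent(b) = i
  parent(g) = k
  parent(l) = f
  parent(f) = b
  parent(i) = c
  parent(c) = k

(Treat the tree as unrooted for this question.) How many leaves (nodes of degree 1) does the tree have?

The leaves are a, d, e, g, h, l.
That is 6 leaves.

6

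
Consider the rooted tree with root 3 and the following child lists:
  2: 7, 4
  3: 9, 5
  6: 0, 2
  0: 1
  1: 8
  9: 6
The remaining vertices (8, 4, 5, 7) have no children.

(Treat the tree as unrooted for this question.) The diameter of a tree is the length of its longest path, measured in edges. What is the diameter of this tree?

6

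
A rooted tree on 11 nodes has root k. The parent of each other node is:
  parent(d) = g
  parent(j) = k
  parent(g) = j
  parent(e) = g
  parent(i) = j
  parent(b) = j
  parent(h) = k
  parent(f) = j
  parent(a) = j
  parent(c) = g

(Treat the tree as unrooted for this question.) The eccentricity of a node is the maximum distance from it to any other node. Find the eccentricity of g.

Distances from g peak at 3, attained at h.
g-j-k-h

3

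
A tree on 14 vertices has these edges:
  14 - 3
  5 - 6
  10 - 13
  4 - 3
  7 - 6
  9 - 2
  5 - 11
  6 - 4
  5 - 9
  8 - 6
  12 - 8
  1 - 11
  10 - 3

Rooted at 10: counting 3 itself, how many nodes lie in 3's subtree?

12

The subtree rooted at 3 contains: 3, 4, 14, 6, 7, 5, 8, 9, 11, 12, 2, 1 — 12 nodes.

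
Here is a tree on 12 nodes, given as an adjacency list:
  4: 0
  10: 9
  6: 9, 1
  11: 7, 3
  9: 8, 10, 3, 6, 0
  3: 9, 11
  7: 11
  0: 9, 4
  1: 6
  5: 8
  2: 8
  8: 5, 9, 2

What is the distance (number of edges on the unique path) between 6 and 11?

3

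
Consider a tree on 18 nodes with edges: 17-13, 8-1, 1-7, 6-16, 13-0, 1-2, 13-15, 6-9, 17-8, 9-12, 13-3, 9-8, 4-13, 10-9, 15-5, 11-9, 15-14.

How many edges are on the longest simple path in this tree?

7

BFS from 14 reaches 16 last, at distance 7; BFS from 16 confirms no node is farther.
Path: 14 – 15 – 13 – 17 – 8 – 9 – 6 – 16.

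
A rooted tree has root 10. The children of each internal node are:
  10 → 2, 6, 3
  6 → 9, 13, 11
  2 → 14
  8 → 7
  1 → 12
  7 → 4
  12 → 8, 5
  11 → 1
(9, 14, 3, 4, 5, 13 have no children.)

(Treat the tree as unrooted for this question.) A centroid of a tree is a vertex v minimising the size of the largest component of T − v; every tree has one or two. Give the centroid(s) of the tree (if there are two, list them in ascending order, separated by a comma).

Delete 6: the remaining components have sizes 7, 4, 1, 1. Max 7 ≤ 7, so 6 is a centroid.
11 is adjacent to 6 and is also a centroid (the largest component after removing it is likewise 7).

6, 11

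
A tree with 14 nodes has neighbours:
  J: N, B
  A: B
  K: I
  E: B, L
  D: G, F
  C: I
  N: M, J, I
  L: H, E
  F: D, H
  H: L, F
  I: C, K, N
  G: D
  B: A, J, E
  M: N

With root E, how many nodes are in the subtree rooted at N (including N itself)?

Descendants of N (including itself): N, M, I, K, C. That's 5.

5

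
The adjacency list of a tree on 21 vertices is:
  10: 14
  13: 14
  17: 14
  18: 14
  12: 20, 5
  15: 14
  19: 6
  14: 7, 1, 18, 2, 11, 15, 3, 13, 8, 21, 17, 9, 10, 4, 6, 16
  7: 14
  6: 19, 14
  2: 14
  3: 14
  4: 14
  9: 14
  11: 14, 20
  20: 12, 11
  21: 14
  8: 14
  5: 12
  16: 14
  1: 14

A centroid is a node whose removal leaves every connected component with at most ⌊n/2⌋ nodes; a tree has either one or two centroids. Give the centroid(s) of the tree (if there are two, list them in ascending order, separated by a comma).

If 14 is removed the pieces have sizes 4, 2, 1, 1, 1, 1, 1, 1, 1, 1, 1, 1, 1, 1, 1, 1, all ≤ ⌊21/2⌋ = 10.
Every other node leaves some component of size > 10, so the centroid is unique.

14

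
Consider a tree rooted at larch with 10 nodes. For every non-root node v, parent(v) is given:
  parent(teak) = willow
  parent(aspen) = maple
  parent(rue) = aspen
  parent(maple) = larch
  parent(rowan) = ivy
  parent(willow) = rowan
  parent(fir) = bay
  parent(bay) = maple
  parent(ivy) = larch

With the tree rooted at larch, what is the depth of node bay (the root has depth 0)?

larch – maple – bay — 2 edges.

2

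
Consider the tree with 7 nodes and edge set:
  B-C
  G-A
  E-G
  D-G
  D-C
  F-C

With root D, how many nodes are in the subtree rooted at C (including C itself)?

3

C's subtree: {C, F, B}, size 3.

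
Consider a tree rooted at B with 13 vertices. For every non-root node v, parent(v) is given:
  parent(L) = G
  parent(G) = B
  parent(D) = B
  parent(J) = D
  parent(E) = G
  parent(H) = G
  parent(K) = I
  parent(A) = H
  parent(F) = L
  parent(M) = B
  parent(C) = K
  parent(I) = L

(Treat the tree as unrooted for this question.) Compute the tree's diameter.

A longest path is C - K - I - L - G - B - D - J, with 7 edges.

7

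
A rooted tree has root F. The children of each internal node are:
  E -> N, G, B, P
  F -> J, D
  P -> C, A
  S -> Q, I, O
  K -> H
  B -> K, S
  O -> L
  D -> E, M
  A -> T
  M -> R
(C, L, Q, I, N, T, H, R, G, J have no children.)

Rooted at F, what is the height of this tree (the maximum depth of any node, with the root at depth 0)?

The longest root-to-leaf path is F-D-E-B-S-O-L (6 edges).

6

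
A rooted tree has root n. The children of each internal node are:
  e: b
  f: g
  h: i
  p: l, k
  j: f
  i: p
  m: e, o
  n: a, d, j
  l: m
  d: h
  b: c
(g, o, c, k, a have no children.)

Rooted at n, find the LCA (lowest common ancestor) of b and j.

Ancestors of b (toward the root): b, e, m, l, p, i, h, d, n.
Ancestors of j: j, n.
The deepest node appearing in both lists is n.

n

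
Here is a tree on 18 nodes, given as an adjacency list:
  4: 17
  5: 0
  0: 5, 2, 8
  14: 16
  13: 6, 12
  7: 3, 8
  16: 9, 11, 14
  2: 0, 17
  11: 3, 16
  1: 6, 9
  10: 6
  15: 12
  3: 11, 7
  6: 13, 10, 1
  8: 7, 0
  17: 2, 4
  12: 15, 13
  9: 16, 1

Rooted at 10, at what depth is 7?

7

10–6–1–9–16–11–3–7 — 7 edges.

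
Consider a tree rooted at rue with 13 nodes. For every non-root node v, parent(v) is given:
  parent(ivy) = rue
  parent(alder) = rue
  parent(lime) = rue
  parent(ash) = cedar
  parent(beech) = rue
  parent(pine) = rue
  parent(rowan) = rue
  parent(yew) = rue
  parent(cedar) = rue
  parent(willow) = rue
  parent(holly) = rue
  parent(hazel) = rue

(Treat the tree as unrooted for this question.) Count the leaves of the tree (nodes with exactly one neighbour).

The leaves are alder, ash, beech, hazel, holly, ivy, lime, pine, rowan, willow, yew.
That is 11 leaves.

11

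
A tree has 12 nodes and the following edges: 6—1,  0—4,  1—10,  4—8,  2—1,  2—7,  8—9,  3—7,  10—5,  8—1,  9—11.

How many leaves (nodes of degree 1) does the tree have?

5

The leaves are 0, 3, 5, 6, 11.
That is 5 leaves.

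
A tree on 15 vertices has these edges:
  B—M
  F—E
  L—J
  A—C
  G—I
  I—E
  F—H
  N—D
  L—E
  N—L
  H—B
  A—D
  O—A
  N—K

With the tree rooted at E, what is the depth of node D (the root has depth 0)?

3

Climbing from D to the root: D–N–L–E. That's 3 steps.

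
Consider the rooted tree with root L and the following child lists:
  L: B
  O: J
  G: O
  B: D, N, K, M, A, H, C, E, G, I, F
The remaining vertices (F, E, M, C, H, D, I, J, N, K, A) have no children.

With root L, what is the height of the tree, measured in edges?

The longest root-to-leaf path is L – B – G – O – J (4 edges).

4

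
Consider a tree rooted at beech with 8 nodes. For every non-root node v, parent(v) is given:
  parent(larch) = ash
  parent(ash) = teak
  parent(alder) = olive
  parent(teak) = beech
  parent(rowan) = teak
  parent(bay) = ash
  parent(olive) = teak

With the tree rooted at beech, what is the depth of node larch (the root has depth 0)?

Climbing from larch to the root: larch – ash – teak – beech. That's 3 steps.

3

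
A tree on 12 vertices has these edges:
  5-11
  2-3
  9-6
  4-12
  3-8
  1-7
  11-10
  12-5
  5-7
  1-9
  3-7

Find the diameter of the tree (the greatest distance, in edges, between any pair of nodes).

6

BFS from 6 reaches 10 last, at distance 6; BFS from 10 confirms no node is farther.
Path: 6 - 9 - 1 - 7 - 5 - 11 - 10.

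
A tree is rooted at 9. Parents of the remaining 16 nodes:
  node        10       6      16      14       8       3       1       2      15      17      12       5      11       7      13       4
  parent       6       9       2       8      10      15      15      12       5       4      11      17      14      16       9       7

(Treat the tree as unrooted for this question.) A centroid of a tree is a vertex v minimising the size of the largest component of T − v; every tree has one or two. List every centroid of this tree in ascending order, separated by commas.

2

Removing 2 splits the tree into components of sizes 8, 8; the largest is 8 ≤ ⌊17/2⌋ = 8.
Every other node leaves some component of size > 8, so the centroid is unique.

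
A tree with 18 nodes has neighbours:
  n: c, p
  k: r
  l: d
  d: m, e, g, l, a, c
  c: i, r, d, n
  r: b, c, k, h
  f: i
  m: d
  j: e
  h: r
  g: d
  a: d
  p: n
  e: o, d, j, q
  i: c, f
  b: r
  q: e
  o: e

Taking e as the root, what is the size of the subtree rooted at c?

9

c's subtree: {c, n, i, r, p, f, k, h, b}, size 9.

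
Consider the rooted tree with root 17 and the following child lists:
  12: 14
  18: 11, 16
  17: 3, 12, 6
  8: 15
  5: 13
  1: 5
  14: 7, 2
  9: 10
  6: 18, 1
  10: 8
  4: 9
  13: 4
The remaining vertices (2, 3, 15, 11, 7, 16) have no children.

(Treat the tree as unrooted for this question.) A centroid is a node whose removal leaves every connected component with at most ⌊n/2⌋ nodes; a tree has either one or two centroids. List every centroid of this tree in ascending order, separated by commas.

If 6 is removed the pieces have sizes 8, 6, 3, all ≤ ⌊18/2⌋ = 9.
Every other node leaves some component of size > 9, so the centroid is unique.

6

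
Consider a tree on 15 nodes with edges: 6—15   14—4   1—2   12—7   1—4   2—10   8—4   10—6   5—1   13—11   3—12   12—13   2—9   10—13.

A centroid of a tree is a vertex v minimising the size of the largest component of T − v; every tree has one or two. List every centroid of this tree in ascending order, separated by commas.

Removing 10 splits the tree into components of sizes 7, 5, 2; the largest is 7 ≤ ⌊15/2⌋ = 7.
Every other node leaves some component of size > 7, so the centroid is unique.

10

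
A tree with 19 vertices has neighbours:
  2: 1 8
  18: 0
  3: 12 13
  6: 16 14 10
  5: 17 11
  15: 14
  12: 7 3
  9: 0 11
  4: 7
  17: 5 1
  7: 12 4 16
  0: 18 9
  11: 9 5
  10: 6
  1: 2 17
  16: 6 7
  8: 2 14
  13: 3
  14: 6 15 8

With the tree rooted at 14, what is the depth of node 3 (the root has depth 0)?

5

Path from 14 to 3: 14 – 6 – 16 – 7 – 12 – 3, which has 5 edges.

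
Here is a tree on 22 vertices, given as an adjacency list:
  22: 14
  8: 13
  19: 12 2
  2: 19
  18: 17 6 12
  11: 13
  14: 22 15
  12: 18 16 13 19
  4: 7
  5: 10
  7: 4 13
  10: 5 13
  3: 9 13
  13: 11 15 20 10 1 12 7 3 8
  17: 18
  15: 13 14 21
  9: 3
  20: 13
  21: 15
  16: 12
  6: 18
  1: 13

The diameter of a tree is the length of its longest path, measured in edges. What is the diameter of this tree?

BFS from 17 reaches 22 last, at distance 6; BFS from 22 confirms no node is farther.
Path: 17 – 18 – 12 – 13 – 15 – 14 – 22.

6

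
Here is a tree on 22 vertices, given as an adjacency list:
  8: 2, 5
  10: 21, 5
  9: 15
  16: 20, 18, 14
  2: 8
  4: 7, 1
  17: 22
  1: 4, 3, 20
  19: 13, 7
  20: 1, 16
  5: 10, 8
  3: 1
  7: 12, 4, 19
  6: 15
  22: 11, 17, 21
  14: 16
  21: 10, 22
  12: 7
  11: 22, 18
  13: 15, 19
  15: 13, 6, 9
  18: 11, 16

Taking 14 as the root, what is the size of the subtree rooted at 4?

8

Descendants of 4 (including itself): 4, 7, 19, 12, 13, 15, 9, 6. That's 8.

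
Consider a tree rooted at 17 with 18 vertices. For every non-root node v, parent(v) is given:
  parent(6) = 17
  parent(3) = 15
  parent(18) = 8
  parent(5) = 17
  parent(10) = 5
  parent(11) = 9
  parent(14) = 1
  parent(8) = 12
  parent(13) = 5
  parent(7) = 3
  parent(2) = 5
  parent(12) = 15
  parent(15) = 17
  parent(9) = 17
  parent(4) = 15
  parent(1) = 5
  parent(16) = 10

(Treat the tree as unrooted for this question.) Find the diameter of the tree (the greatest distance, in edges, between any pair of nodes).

A longest path is 16 - 10 - 5 - 17 - 15 - 12 - 8 - 18, with 7 edges.

7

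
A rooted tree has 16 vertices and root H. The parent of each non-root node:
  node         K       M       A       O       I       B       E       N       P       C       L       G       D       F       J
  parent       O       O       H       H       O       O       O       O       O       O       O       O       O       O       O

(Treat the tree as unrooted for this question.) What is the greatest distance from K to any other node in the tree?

3

A farthest node from K is A.
The path K–O–H–A has 3 edges.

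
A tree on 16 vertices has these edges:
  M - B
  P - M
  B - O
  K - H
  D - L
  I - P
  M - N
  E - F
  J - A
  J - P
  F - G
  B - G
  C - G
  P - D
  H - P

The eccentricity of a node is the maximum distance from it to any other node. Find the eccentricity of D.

6

A farthest node from D is E.
The path D – P – M – B – G – F – E has 6 edges.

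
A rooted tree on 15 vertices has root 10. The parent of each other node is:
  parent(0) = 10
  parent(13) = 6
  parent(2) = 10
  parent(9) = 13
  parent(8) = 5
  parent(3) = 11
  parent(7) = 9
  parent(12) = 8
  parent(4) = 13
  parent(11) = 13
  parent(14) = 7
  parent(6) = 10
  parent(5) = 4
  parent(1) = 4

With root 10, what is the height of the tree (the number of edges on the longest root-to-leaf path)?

6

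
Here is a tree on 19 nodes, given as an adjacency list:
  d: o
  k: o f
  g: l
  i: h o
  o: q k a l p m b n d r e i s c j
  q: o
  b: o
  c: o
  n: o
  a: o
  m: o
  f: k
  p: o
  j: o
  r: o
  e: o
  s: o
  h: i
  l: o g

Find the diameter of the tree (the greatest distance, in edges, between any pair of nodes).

4

BFS from h reaches g last, at distance 4; BFS from g confirms no node is farther.
Path: h-i-o-l-g.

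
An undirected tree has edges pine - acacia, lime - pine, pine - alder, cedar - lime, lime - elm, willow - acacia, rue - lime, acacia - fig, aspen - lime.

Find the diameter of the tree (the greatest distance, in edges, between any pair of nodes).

4

Starting from fig, a farthest node is elm at distance 4.
One longest path: fig–acacia–pine–lime–elm.
So the diameter is 4.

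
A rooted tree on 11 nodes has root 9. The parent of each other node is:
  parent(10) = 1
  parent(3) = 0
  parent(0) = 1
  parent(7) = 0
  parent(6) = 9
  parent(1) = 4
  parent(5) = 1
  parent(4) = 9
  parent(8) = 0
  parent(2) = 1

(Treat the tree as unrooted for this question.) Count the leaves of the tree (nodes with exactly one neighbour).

Exactly 7 nodes have a single neighbour: 2, 3, 5, 6, 7, 8, 10.

7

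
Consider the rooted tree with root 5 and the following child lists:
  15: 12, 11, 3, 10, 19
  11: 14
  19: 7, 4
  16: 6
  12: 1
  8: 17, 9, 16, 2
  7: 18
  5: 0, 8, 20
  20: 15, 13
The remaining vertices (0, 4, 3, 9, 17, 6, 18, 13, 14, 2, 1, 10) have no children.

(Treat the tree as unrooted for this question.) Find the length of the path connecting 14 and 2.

The path is 14 - 11 - 15 - 20 - 5 - 8 - 2, which has 6 edges.

6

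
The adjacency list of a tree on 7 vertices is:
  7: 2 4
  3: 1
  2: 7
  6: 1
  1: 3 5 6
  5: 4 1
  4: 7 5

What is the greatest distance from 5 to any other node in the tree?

3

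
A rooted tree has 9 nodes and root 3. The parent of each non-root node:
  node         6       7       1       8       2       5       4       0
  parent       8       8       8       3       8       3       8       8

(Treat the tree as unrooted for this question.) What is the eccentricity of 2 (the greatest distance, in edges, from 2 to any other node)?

The node farthest from 2 is 5, via 2-8-3-5 — 3 edges.

3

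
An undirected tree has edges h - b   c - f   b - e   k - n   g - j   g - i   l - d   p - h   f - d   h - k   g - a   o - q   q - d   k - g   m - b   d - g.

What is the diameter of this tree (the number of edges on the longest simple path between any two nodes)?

Starting from m, a farthest node is c at distance 7.
One longest path: m-b-h-k-g-d-f-c.
So the diameter is 7.

7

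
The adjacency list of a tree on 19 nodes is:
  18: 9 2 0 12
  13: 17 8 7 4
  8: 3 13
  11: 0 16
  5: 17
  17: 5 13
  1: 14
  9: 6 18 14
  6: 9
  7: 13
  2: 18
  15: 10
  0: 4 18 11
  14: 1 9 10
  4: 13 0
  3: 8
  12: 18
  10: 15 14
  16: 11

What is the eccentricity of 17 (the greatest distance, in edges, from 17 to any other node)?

8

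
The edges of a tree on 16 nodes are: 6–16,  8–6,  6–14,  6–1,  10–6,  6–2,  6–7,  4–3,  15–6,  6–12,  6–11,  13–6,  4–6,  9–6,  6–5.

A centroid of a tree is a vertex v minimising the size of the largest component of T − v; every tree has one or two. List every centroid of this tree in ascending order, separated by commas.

Removing 6 splits the tree into components of sizes 2, 1, 1, 1, 1, 1, 1, 1, 1, 1, 1, 1, 1, 1; the largest is 2 ≤ ⌊16/2⌋ = 8.
Every other node leaves some component of size > 8, so the centroid is unique.

6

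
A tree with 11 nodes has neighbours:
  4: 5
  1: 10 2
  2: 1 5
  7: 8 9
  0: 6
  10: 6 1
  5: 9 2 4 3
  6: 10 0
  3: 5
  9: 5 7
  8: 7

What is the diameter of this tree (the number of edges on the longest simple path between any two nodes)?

8

BFS from 8 reaches 0 last, at distance 8; BFS from 0 confirms no node is farther.
Path: 8-7-9-5-2-1-10-6-0.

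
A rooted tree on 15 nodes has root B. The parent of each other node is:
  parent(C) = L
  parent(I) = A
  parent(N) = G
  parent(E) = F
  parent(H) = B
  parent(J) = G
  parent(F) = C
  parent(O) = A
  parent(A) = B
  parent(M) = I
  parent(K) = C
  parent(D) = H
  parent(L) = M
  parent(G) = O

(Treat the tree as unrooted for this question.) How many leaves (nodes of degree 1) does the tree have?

Exactly 5 nodes have a single neighbour: D, E, J, K, N.

5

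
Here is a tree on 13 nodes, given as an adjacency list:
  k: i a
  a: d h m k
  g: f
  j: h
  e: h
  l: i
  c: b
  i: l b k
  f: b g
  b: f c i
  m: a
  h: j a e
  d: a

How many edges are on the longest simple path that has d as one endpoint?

The node farthest from d is g, via d-a-k-i-b-f-g — 6 edges.

6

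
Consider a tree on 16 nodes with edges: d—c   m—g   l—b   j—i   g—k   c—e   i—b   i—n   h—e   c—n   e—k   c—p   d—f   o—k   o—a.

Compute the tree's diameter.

8

A longest path is l–b–i–n–c–e–k–o–a, with 8 edges.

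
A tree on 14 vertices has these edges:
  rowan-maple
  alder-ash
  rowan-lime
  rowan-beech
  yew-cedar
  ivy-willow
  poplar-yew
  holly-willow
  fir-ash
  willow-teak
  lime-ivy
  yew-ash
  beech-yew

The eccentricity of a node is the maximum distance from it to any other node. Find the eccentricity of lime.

5

The node farthest from lime is fir (alder also at distance 5), via lime – rowan – beech – yew – ash – fir — 5 edges.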